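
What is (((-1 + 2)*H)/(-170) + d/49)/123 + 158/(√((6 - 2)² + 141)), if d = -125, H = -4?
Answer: -3509/170765 + 158*√157/157 ≈ 12.589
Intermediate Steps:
(((-1 + 2)*H)/(-170) + d/49)/123 + 158/(√((6 - 2)² + 141)) = (((-1 + 2)*(-4))/(-170) - 125/49)/123 + 158/(√((6 - 2)² + 141)) = ((1*(-4))*(-1/170) - 125*1/49)*(1/123) + 158/(√(4² + 141)) = (-4*(-1/170) - 125/49)*(1/123) + 158/(√(16 + 141)) = (2/85 - 125/49)*(1/123) + 158/(√157) = -10527/4165*1/123 + 158*(√157/157) = -3509/170765 + 158*√157/157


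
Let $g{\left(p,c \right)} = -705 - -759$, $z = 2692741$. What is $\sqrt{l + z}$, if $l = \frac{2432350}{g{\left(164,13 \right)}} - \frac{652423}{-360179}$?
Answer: $\frac{\sqrt{28768773400312295463}}{3241611} \approx 1654.6$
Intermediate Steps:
$g{\left(p,c \right)} = 54$ ($g{\left(p,c \right)} = -705 + 759 = 54$)
$l = \frac{438058310746}{9724833}$ ($l = \frac{2432350}{54} - \frac{652423}{-360179} = 2432350 \cdot \frac{1}{54} - - \frac{652423}{360179} = \frac{1216175}{27} + \frac{652423}{360179} = \frac{438058310746}{9724833} \approx 45045.0$)
$\sqrt{l + z} = \sqrt{\frac{438058310746}{9724833} + 2692741} = \sqrt{\frac{26624514847999}{9724833}} = \frac{\sqrt{28768773400312295463}}{3241611}$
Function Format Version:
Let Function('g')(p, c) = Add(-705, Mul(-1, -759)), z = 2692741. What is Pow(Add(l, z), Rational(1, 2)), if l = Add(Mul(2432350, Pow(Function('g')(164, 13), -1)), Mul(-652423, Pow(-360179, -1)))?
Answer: Mul(Rational(1, 3241611), Pow(28768773400312295463, Rational(1, 2))) ≈ 1654.6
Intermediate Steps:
Function('g')(p, c) = 54 (Function('g')(p, c) = Add(-705, 759) = 54)
l = Rational(438058310746, 9724833) (l = Add(Mul(2432350, Pow(54, -1)), Mul(-652423, Pow(-360179, -1))) = Add(Mul(2432350, Rational(1, 54)), Mul(-652423, Rational(-1, 360179))) = Add(Rational(1216175, 27), Rational(652423, 360179)) = Rational(438058310746, 9724833) ≈ 45045.)
Pow(Add(l, z), Rational(1, 2)) = Pow(Add(Rational(438058310746, 9724833), 2692741), Rational(1, 2)) = Pow(Rational(26624514847999, 9724833), Rational(1, 2)) = Mul(Rational(1, 3241611), Pow(28768773400312295463, Rational(1, 2)))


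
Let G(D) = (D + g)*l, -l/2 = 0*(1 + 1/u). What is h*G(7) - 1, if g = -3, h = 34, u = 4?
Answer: -1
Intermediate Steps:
l = 0 (l = -0*(1 + 1/4) = -0*5/4 = -2*0 = 0)
G(D) = 0 (G(D) = (D - 3)*0 = (-3 + D)*0 = 0)
h*G(7) - 1 = 34*0 - 1 = 0 - 1 = -1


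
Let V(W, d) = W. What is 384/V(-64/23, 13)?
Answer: -138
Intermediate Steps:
384/V(-64/23, 13) = 384/((-64/23)) = 384/((-64*1/23)) = 384/(-64/23) = 384*(-23/64) = -138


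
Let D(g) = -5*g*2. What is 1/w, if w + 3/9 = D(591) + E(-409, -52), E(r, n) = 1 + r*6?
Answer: -3/25090 ≈ -0.00011957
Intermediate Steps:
E(r, n) = 1 + 6*r
D(g) = -10*g
w = -25090/3 (w = -⅓ + (-10*591 + (1 + 6*(-409))) = -⅓ + (-5910 + (1 - 2454)) = -⅓ + (-5910 - 2453) = -⅓ - 8363 = -25090/3 ≈ -8363.3)
1/w = 1/(-25090/3) = -3/25090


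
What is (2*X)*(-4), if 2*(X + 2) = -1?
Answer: 20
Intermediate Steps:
X = -5/2 (X = -2 + (½)*(-1) = -2 - ½ = -5/2 ≈ -2.5000)
(2*X)*(-4) = (2*(-5/2))*(-4) = -5*(-4) = 20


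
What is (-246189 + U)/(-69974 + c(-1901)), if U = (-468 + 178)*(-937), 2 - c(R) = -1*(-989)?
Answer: -25541/70961 ≈ -0.35993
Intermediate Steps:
c(R) = -987 (c(R) = 2 - (-1)*(-989) = 2 - 1*989 = 2 - 989 = -987)
U = 271730 (U = -290*(-937) = 271730)
(-246189 + U)/(-69974 + c(-1901)) = (-246189 + 271730)/(-69974 - 987) = 25541/(-70961) = 25541*(-1/70961) = -25541/70961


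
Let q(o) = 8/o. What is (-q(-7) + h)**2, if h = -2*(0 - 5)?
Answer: 6084/49 ≈ 124.16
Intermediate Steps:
h = 10 (h = -2*(-5) = 10)
(-q(-7) + h)**2 = (-8/(-7) + 10)**2 = (-8*(-1)/7 + 10)**2 = (-1*(-8/7) + 10)**2 = (8/7 + 10)**2 = (78/7)**2 = 6084/49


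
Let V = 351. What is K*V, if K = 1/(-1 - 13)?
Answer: -351/14 ≈ -25.071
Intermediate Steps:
K = -1/14 (K = 1/(-14) = -1/14 ≈ -0.071429)
K*V = -1/14*351 = -351/14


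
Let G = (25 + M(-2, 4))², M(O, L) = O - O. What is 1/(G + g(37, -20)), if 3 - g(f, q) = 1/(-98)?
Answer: 98/61545 ≈ 0.0015923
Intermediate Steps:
M(O, L) = 0
g(f, q) = 295/98 (g(f, q) = 3 - 1/(-98) = 3 - 1*(-1/98) = 3 + 1/98 = 295/98)
G = 625 (G = (25 + 0)² = 25² = 625)
1/(G + g(37, -20)) = 1/(625 + 295/98) = 1/(61545/98) = 98/61545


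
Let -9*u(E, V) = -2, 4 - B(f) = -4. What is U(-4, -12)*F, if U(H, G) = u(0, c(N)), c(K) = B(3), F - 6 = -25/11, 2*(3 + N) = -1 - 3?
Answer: 82/99 ≈ 0.82828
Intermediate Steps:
N = -5 (N = -3 + (-1 - 3)/2 = -3 + (½)*(-4) = -3 - 2 = -5)
F = 41/11 (F = 6 - 25/11 = 41/11 ≈ 3.7273)
B(f) = 8 (B(f) = 4 - 1*(-4) = 4 + 4 = 8)
c(K) = 8
u(E, V) = 2/9 (u(E, V) = -⅑*(-2) = 2/9)
U(H, G) = 2/9
U(-4, -12)*F = (2/9)*(41/11) = 82/99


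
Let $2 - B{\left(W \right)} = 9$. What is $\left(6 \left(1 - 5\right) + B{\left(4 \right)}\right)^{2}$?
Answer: $961$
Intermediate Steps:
$B{\left(W \right)} = -7$ ($B{\left(W \right)} = 2 - 9 = -7$)
$\left(6 \left(1 - 5\right) + B{\left(4 \right)}\right)^{2} = \left(6 \left(1 - 5\right) - 7\right)^{2} = \left(6 \left(-4\right) - 7\right)^{2} = \left(-24 - 7\right)^{2} = \left(-31\right)^{2} = 961$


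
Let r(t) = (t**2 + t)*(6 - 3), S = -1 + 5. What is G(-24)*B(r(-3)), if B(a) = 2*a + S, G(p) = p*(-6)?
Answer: 5760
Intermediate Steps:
S = 4
G(p) = -6*p
r(t) = 3*t + 3*t**2 (r(t) = (t + t**2)*3 = 3*t + 3*t**2)
B(a) = 4 + 2*a (B(a) = 2*a + 4 = 4 + 2*a)
G(-24)*B(r(-3)) = (-6*(-24))*(4 + 2*(3*(-3)*(1 - 3))) = 144*(4 + 2*(3*(-3)*(-2))) = 144*(4 + 2*18) = 144*(4 + 36) = 144*40 = 5760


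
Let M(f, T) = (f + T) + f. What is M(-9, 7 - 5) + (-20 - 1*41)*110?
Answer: -6726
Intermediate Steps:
M(f, T) = T + 2*f (M(f, T) = (T + f) + f = T + 2*f)
M(-9, 7 - 5) + (-20 - 1*41)*110 = ((7 - 5) + 2*(-9)) + (-20 - 1*41)*110 = (2 - 18) + (-20 - 41)*110 = -16 - 61*110 = -16 - 6710 = -6726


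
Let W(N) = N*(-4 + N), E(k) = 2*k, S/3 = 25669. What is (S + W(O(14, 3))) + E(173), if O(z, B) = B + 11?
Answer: 77493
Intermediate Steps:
O(z, B) = 11 + B
S = 77007 (S = 3*25669 = 77007)
(S + W(O(14, 3))) + E(173) = (77007 + (11 + 3)*(-4 + (11 + 3))) + 2*173 = (77007 + 14*(-4 + 14)) + 346 = (77007 + 14*10) + 346 = (77007 + 140) + 346 = 77147 + 346 = 77493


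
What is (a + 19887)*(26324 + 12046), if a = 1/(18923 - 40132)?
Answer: 16183828367340/21209 ≈ 7.6306e+8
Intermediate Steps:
a = -1/21209 (a = 1/(-21209) = -1/21209 ≈ -4.7150e-5)
(a + 19887)*(26324 + 12046) = (-1/21209 + 19887)*(26324 + 12046) = (421783382/21209)*38370 = 16183828367340/21209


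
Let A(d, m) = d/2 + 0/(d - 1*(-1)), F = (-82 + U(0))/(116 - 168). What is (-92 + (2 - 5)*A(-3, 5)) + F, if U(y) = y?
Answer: -1117/13 ≈ -85.923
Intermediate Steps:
F = 41/26 (F = (-82 + 0)/(116 - 168) = -82/(-52) = -82*(-1/52) = 41/26 ≈ 1.5769)
A(d, m) = d/2 (A(d, m) = d*(½) + 0/(d + 1) = d/2 + 0/(1 + d) = d/2 + 0 = d/2)
(-92 + (2 - 5)*A(-3, 5)) + F = (-92 + (2 - 5)*((½)*(-3))) + 41/26 = (-92 - 3*(-3/2)) + 41/26 = (-92 + 9/2) + 41/26 = -175/2 + 41/26 = -1117/13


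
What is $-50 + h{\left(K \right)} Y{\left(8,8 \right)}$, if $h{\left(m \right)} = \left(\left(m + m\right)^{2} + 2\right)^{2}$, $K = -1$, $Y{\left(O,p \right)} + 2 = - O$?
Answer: $-410$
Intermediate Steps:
$Y{\left(O,p \right)} = -2 - O$
$h{\left(m \right)} = \left(2 + 4 m^{2}\right)^{2}$ ($h{\left(m \right)} = \left(\left(2 m\right)^{2} + 2\right)^{2} = \left(4 m^{2} + 2\right)^{2} = \left(2 + 4 m^{2}\right)^{2}$)
$-50 + h{\left(K \right)} Y{\left(8,8 \right)} = -50 + 4 \left(1 + 2 \left(-1\right)^{2}\right)^{2} \left(-2 - 8\right) = -50 + 4 \left(1 + 2 \cdot 1\right)^{2} \left(-2 - 8\right) = -50 + 4 \left(1 + 2\right)^{2} \left(-10\right) = -50 + 4 \cdot 3^{2} \left(-10\right) = -50 + 4 \cdot 9 \left(-10\right) = -50 + 36 \left(-10\right) = -50 - 360 = -410$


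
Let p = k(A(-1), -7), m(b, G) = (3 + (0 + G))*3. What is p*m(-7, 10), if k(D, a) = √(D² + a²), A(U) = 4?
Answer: 39*√65 ≈ 314.43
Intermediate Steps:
m(b, G) = 9 + 3*G (m(b, G) = (3 + G)*3 = 9 + 3*G)
p = √65 (p = √(4² + (-7)²) = √(16 + 49) = √65 ≈ 8.0623)
p*m(-7, 10) = √65*(9 + 3*10) = √65*(9 + 30) = √65*39 = 39*√65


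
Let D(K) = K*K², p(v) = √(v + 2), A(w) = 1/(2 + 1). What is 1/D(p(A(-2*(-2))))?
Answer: 3*√21/49 ≈ 0.28057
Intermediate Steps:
A(w) = ⅓ (A(w) = 1/3 = ⅓)
p(v) = √(2 + v)
D(K) = K³
1/D(p(A(-2*(-2)))) = 1/((√(2 + ⅓))³) = 1/((√(7/3))³) = 1/((√21/3)³) = 1/(7*√21/9) = 3*√21/49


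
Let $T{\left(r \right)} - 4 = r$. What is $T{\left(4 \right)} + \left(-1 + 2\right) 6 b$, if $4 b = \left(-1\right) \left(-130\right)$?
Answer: $203$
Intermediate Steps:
$b = \frac{65}{2}$ ($b = \frac{\left(-1\right) \left(-130\right)}{4} = \frac{1}{4} \cdot 130 = \frac{65}{2} \approx 32.5$)
$T{\left(r \right)} = 4 + r$
$T{\left(4 \right)} + \left(-1 + 2\right) 6 b = \left(4 + 4\right) + \left(-1 + 2\right) 6 \cdot \frac{65}{2} = 8 + 1 \cdot 6 \cdot \frac{65}{2} = 8 + 6 \cdot \frac{65}{2} = 8 + 195 = 203$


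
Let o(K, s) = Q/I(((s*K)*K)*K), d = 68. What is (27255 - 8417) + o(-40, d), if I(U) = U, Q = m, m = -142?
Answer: 40991488071/2176000 ≈ 18838.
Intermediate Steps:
Q = -142
o(K, s) = -142/(K**3*s) (o(K, s) = -142*1/(K**3*s) = -142/(K**3*s))
(27255 - 8417) + o(-40, d) = (27255 - 8417) - 142/((-40)**3*68) = 18838 - 142*(-1/64000)*1/68 = 18838 + 71/2176000 = 40991488071/2176000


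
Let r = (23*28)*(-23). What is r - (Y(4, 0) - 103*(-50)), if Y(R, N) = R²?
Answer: -19978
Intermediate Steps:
r = -14812 (r = 644*(-23) = -14812)
r - (Y(4, 0) - 103*(-50)) = -14812 - (4² - 103*(-50)) = -14812 - (16 + 5150) = -14812 - 1*5166 = -14812 - 5166 = -19978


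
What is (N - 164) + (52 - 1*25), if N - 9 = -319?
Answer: -447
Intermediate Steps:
N = -310 (N = 9 - 319 = -310)
(N - 164) + (52 - 1*25) = (-310 - 164) + (52 - 1*25) = -474 + (52 - 25) = -474 + 27 = -447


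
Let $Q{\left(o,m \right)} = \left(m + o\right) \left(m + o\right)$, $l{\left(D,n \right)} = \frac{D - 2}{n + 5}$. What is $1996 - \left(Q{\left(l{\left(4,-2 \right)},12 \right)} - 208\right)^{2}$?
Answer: $- \frac{21508}{81} \approx -265.53$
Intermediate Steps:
$l{\left(D,n \right)} = \frac{-2 + D}{5 + n}$
$Q{\left(o,m \right)} = \left(m + o\right)^{2}$
$1996 - \left(Q{\left(l{\left(4,-2 \right)},12 \right)} - 208\right)^{2} = 1996 - \left(\left(12 + \frac{-2 + 4}{5 - 2}\right)^{2} - 208\right)^{2} = 1996 - \left(\left(12 + \frac{1}{3} \cdot 2\right)^{2} - 208\right)^{2} = 1996 - \left(\left(12 + \frac{2}{3}\right)^{2} - 208\right)^{2} = 1996 - \left(\left(\frac{38}{3}\right)^{2} - 208\right)^{2} = 1996 - \left(\frac{1444}{9} - 208\right)^{2} = 1996 - \left(- \frac{428}{9}\right)^{2} = 1996 - \frac{183184}{81} = - \frac{21508}{81}$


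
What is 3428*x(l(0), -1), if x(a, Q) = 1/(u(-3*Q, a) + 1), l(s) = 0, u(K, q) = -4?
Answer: -3428/3 ≈ -1142.7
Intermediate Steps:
x(a, Q) = -⅓ (x(a, Q) = 1/(-4 + 1) = 1/(-3) = -⅓)
3428*x(l(0), -1) = 3428*(-⅓) = -3428/3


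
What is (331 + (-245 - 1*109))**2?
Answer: 529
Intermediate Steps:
(331 + (-245 - 1*109))**2 = (331 + (-245 - 109))**2 = (331 - 354)**2 = (-23)**2 = 529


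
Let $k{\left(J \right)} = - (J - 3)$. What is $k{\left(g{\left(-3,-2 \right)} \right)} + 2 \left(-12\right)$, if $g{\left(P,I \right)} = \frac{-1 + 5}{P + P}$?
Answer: $- \frac{61}{3} \approx -20.333$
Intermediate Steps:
$g{\left(P,I \right)} = \frac{2}{P}$ ($g{\left(P,I \right)} = \frac{4}{2 P} = 4 \frac{1}{2 P} = \frac{2}{P}$)
$k{\left(J \right)} = 3 - J$ ($k{\left(J \right)} = - (-3 + J) = 3 - J$)
$k{\left(g{\left(-3,-2 \right)} \right)} + 2 \left(-12\right) = \left(3 - \frac{2}{-3}\right) + 2 \left(-12\right) = \left(3 - 2 \left(- \frac{1}{3}\right)\right) - 24 = \left(3 - - \frac{2}{3}\right) - 24 = \left(3 + \frac{2}{3}\right) - 24 = \frac{11}{3} - 24 = - \frac{61}{3}$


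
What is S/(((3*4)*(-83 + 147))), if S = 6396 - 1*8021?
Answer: -1625/768 ≈ -2.1159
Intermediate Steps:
S = -1625 (S = 6396 - 8021 = -1625)
S/(((3*4)*(-83 + 147))) = -1625*1/(12*(-83 + 147)) = -1625/(12*64) = -1625/768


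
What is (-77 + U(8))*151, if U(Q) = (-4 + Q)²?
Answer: -9211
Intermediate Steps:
(-77 + U(8))*151 = (-77 + (-4 + 8)²)*151 = (-77 + 4²)*151 = (-77 + 16)*151 = -61*151 = -9211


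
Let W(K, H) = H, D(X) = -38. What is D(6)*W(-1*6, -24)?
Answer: 912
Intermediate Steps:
D(6)*W(-1*6, -24) = -38*(-24) = 912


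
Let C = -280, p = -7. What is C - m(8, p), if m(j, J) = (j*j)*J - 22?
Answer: 190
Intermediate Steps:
m(j, J) = -22 + J*j² (m(j, J) = j²*J - 22 = J*j² - 22 = -22 + J*j²)
C - m(8, p) = -280 - (-22 - 7*8²) = -280 - (-22 - 7*64) = -280 - (-22 - 448) = -280 - 1*(-470) = -280 + 470 = 190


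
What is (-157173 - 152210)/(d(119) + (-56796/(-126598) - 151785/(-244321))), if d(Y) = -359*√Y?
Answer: 79167851224336388022785661/3668184055806717801043436270 + 26564777801038134187055857177*√119/3668184055806717801043436270 ≈ 79.022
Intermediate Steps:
(-157173 - 152210)/(d(119) + (-56796/(-126598) - 151785/(-244321))) = (-157173 - 152210)/(-359*√119 + (-56796/(-126598) - 151785/(-244321))) = -309383/(-359*√119 + (-56796*(-1/126598) - 151785*(-1/244321))) = -309383/(-359*√119 + (28398/63299 + 151785/244321)) = -309383/(-359*√119 + 16546066473/15465274979) = -309383/(16546066473/15465274979 - 359*√119)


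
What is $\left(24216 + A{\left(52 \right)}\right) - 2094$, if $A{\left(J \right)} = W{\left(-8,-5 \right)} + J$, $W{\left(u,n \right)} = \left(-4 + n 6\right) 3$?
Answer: $22072$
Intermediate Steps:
$W{\left(u,n \right)} = -12 + 18 n$ ($W{\left(u,n \right)} = \left(-4 + 6 n\right) 3 = -12 + 18 n$)
$A{\left(J \right)} = -102 + J$ ($A{\left(J \right)} = \left(-12 + 18 \left(-5\right)\right) + J = \left(-12 - 90\right) + J = -102 + J$)
$\left(24216 + A{\left(52 \right)}\right) - 2094 = \left(24216 + \left(-102 + 52\right)\right) - 2094 = \left(24216 - 50\right) - 2094 = 24166 - 2094 = 22072$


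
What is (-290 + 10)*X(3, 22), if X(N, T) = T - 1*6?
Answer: -4480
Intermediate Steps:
X(N, T) = -6 + T (X(N, T) = T - 6 = -6 + T)
(-290 + 10)*X(3, 22) = (-290 + 10)*(-6 + 22) = -280*16 = -4480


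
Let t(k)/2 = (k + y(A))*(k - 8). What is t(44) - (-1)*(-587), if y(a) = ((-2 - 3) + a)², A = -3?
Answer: 7189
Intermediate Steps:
y(a) = (-5 + a)²
t(k) = 2*(-8 + k)*(64 + k) (t(k) = 2*((k + (-5 - 3)²)*(k - 8)) = 2*((k + (-8)²)*(-8 + k)) = 2*((k + 64)*(-8 + k)) = 2*((64 + k)*(-8 + k)) = 2*((-8 + k)*(64 + k)) = 2*(-8 + k)*(64 + k))
t(44) - (-1)*(-587) = (-1024 + 2*44² + 112*44) - (-1)*(-587) = (-1024 + 2*1936 + 4928) - 1*587 = (-1024 + 3872 + 4928) - 587 = 7776 - 587 = 7189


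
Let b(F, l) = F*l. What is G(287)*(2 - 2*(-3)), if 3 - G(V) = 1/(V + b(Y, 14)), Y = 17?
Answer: 12592/525 ≈ 23.985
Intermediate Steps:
G(V) = 3 - 1/(238 + V) (G(V) = 3 - 1/(V + 17*14) = 3 - 1/(V + 238) = 3 - 1/(238 + V))
G(287)*(2 - 2*(-3)) = ((713 + 3*287)/(238 + 287))*(2 - 2*(-3)) = ((713 + 861)/525)*(2 + 6) = ((1/525)*1574)*8 = (1574/525)*8 = 12592/525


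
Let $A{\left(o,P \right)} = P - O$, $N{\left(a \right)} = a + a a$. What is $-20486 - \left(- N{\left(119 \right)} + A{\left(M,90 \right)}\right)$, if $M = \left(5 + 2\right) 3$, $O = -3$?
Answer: $-6299$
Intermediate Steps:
$N{\left(a \right)} = a + a^{2}$
$M = 21$ ($M = 7 \cdot 3 = 21$)
$A{\left(o,P \right)} = 3 + P$ ($A{\left(o,P \right)} = P - -3 = P + 3 = 3 + P$)
$-20486 - \left(- N{\left(119 \right)} + A{\left(M,90 \right)}\right) = -20486 + \left(119 \left(1 + 119\right) - \left(3 + 90\right)\right) = -20486 + \left(119 \cdot 120 - 93\right) = -20486 + \left(14280 - 93\right) = -20486 + 14187 = -6299$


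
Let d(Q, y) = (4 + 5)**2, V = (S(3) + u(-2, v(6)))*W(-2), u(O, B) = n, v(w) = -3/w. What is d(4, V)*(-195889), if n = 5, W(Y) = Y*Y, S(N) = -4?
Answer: -15867009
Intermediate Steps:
W(Y) = Y**2
u(O, B) = 5
V = 4 (V = (-4 + 5)*(-2)**2 = 1*4 = 4)
d(Q, y) = 81 (d(Q, y) = 9**2 = 81)
d(4, V)*(-195889) = 81*(-195889) = -15867009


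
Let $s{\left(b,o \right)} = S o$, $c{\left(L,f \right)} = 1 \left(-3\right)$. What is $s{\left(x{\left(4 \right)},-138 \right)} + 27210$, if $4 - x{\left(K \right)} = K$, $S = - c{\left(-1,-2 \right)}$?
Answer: $26796$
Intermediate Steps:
$c{\left(L,f \right)} = -3$
$S = 3$ ($S = \left(-1\right) \left(-3\right) = 3$)
$x{\left(K \right)} = 4 - K$
$s{\left(b,o \right)} = 3 o$
$s{\left(x{\left(4 \right)},-138 \right)} + 27210 = 3 \left(-138\right) + 27210 = -414 + 27210 = 26796$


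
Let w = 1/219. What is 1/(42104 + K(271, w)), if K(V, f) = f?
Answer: 219/9220777 ≈ 2.3751e-5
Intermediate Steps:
w = 1/219 ≈ 0.0045662
1/(42104 + K(271, w)) = 1/(42104 + 1/219) = 1/(9220777/219) = 219/9220777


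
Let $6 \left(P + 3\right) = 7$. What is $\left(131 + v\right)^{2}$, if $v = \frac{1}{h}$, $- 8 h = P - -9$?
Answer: $\frac{31192225}{1849} \approx 16870.0$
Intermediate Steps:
$P = - \frac{11}{6}$ ($P = -3 + \frac{1}{6} \cdot 7 = -3 + \frac{7}{6} = - \frac{11}{6} \approx -1.8333$)
$h = - \frac{43}{48}$ ($h = - \frac{- \frac{11}{6} - -9}{8} = - \frac{- \frac{11}{6} + 9}{8} = \left(- \frac{1}{8}\right) \frac{43}{6} = - \frac{43}{48} \approx -0.89583$)
$v = - \frac{48}{43}$ ($v = \frac{1}{- \frac{43}{48}} = - \frac{48}{43} \approx -1.1163$)
$\left(131 + v\right)^{2} = \left(131 - \frac{48}{43}\right)^{2} = \left(\frac{5585}{43}\right)^{2} = \frac{31192225}{1849}$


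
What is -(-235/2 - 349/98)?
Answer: 5932/49 ≈ 121.06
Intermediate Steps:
-(-235/2 - 349/98) = -1*(-5932/49) = 5932/49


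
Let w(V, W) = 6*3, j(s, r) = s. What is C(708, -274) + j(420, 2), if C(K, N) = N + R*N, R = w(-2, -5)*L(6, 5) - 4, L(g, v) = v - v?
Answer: 1242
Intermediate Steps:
w(V, W) = 18
L(g, v) = 0
R = -4 (R = 18*0 - 4 = 0 - 4 = -4)
C(K, N) = -3*N (C(K, N) = N - 4*N = -3*N)
C(708, -274) + j(420, 2) = -3*(-274) + 420 = 822 + 420 = 1242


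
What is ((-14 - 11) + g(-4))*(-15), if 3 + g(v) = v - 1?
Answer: 495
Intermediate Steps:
g(v) = -4 + v (g(v) = -3 + (v - 1) = -3 + (-1 + v) = -4 + v)
((-14 - 11) + g(-4))*(-15) = ((-14 - 11) + (-4 - 4))*(-15) = (-25 - 8)*(-15) = -33*(-15) = 495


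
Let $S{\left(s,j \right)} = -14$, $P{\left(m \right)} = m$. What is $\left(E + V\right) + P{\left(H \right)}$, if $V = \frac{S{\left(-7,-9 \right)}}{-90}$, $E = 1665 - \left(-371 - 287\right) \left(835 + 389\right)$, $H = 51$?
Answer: $\frac{36319867}{45} \approx 8.0711 \cdot 10^{5}$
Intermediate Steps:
$E = 807057$ ($E = 1665 - \left(-658\right) 1224 = 1665 - -805392 = 1665 + 805392 = 807057$)
$V = \frac{7}{45}$ ($V = - \frac{14}{-90} = \left(-14\right) \left(- \frac{1}{90}\right) = \frac{7}{45} \approx 0.15556$)
$\left(E + V\right) + P{\left(H \right)} = \left(807057 + \frac{7}{45}\right) + 51 = \frac{36317572}{45} + 51 = \frac{36319867}{45}$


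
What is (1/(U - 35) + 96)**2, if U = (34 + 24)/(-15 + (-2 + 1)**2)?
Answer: 691532209/75076 ≈ 9211.1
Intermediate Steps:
U = -29/7 (U = 58/(-15 + (-1)**2) = 58/(-15 + 1) = 58/(-14) = 58*(-1/14) = -29/7 ≈ -4.1429)
(1/(U - 35) + 96)**2 = (1/(-29/7 - 35) + 96)**2 = (1/(-274/7) + 96)**2 = (-7/274 + 96)**2 = (26297/274)**2 = 691532209/75076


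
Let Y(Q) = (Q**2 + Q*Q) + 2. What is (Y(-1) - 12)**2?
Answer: 64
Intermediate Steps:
Y(Q) = 2 + 2*Q**2 (Y(Q) = (Q**2 + Q**2) + 2 = 2*Q**2 + 2 = 2 + 2*Q**2)
(Y(-1) - 12)**2 = ((2 + 2*(-1)**2) - 12)**2 = ((2 + 2*1) - 12)**2 = ((2 + 2) - 12)**2 = (4 - 12)**2 = (-8)**2 = 64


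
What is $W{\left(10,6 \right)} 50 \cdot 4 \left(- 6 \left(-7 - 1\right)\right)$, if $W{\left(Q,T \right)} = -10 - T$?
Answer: $-153600$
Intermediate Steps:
$W{\left(10,6 \right)} 50 \cdot 4 \left(- 6 \left(-7 - 1\right)\right) = \left(-10 - 6\right) 50 \cdot 4 \left(- 6 \left(-7 - 1\right)\right) = \left(-10 - 6\right) 200 \left(\left(-6\right) \left(-8\right)\right) = \left(-16\right) 200 \cdot 48 = \left(-3200\right) 48 = -153600$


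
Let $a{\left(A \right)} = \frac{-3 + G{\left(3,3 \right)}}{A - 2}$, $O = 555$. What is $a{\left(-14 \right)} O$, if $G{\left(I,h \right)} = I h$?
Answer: $- \frac{1665}{8} \approx -208.13$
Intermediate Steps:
$a{\left(A \right)} = \frac{6}{-2 + A}$ ($a{\left(A \right)} = \frac{-3 + 3 \cdot 3}{A - 2} = \frac{-3 + 9}{-2 + A} = \frac{6}{-2 + A}$)
$a{\left(-14 \right)} O = \frac{6}{-2 - 14} \cdot 555 = \frac{6}{-16} \cdot 555 = 6 \left(- \frac{1}{16}\right) 555 = \left(- \frac{3}{8}\right) 555 = - \frac{1665}{8}$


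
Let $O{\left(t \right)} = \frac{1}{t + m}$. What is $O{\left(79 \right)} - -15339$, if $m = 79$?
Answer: $\frac{2423563}{158} \approx 15339.0$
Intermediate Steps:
$O{\left(t \right)} = \frac{1}{79 + t}$ ($O{\left(t \right)} = \frac{1}{t + 79} = \frac{1}{79 + t}$)
$O{\left(79 \right)} - -15339 = \frac{1}{79 + 79} - -15339 = \frac{1}{158} + 15339 = \frac{2423563}{158}$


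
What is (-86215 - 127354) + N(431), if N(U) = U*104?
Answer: -168745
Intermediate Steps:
N(U) = 104*U
(-86215 - 127354) + N(431) = (-86215 - 127354) + 104*431 = -213569 + 44824 = -168745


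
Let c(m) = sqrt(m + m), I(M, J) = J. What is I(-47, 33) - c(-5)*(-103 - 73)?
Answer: 33 + 176*I*sqrt(10) ≈ 33.0 + 556.56*I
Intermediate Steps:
c(m) = sqrt(2)*sqrt(m) (c(m) = sqrt(2*m) = sqrt(2)*sqrt(m))
I(-47, 33) - c(-5)*(-103 - 73) = 33 - sqrt(2)*sqrt(-5)*(-103 - 73) = 33 - sqrt(2)*(I*sqrt(5))*(-176) = 33 - I*sqrt(10)*(-176) = 33 - (-176)*I*sqrt(10) = 33 + 176*I*sqrt(10)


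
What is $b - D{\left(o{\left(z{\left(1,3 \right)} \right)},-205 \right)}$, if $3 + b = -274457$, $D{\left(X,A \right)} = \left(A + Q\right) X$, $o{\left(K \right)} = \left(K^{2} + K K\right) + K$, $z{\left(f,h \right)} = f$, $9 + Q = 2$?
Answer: $-273824$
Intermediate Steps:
$Q = -7$ ($Q = -9 + 2 = -7$)
$o{\left(K \right)} = K + 2 K^{2}$ ($o{\left(K \right)} = \left(K^{2} + K^{2}\right) + K = 2 K^{2} + K = K + 2 K^{2}$)
$D{\left(X,A \right)} = X \left(-7 + A\right)$ ($D{\left(X,A \right)} = \left(A - 7\right) X = \left(-7 + A\right) X = X \left(-7 + A\right)$)
$b = -274460$ ($b = -3 - 274457 = -274460$)
$b - D{\left(o{\left(z{\left(1,3 \right)} \right)},-205 \right)} = -274460 - 1 \left(1 + 2 \cdot 1\right) \left(-7 - 205\right) = -274460 - 1 \left(1 + 2\right) \left(-212\right) = -274460 - 1 \cdot 3 \left(-212\right) = -274460 - 3 \left(-212\right) = -274460 - -636 = -274460 + 636 = -273824$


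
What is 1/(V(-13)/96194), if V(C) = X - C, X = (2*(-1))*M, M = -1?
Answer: 96194/15 ≈ 6412.9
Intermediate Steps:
X = 2 (X = (2*(-1))*(-1) = -2*(-1) = 2)
V(C) = 2 - C
1/(V(-13)/96194) = 1/((2 - 1*(-13))/96194) = 1/((2 + 13)*(1/96194)) = 1/(15*(1/96194)) = 1/(15/96194) = 96194/15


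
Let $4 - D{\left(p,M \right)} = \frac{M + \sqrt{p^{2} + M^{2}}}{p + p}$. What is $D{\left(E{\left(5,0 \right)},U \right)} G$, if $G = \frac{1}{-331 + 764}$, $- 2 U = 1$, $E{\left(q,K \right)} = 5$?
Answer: $\frac{81}{8660} - \frac{\sqrt{101}}{8660} \approx 0.0081929$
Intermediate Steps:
$U = - \frac{1}{2}$ ($U = \left(- \frac{1}{2}\right) 1 = - \frac{1}{2} \approx -0.5$)
$G = \frac{1}{433} \approx 0.0023095$
$D{\left(p,M \right)} = 4 - \frac{M + \sqrt{M^{2} + p^{2}}}{2 p}$ ($D{\left(p,M \right)} = 4 - \frac{M + \sqrt{p^{2} + M^{2}}}{p + p} = 4 - \frac{M + \sqrt{M^{2} + p^{2}}}{2 p}$)
$D{\left(E{\left(5,0 \right)},U \right)} G = \frac{\left(-1\right) \left(- \frac{1}{2}\right) - \sqrt{\left(- \frac{1}{2}\right)^{2} + 5^{2}} + 8 \cdot 5}{2 \cdot 5} \cdot \frac{1}{433} = \frac{1}{2} \cdot \frac{1}{5} \left(\frac{1}{2} - \sqrt{\frac{1}{4} + 25} + 40\right) \frac{1}{433} = \frac{1}{2} \cdot \frac{1}{5} \left(\frac{1}{2} - \sqrt{\frac{101}{4}} + 40\right) \frac{1}{433} = \frac{1}{2} \cdot \frac{1}{5} \left(\frac{1}{2} - \frac{\sqrt{101}}{2} + 40\right) \frac{1}{433} = \frac{1}{2} \cdot \frac{1}{5} \left(\frac{81}{2} - \frac{\sqrt{101}}{2}\right) \frac{1}{433} = \left(\frac{81}{20} - \frac{\sqrt{101}}{20}\right) \frac{1}{433} = \frac{81}{8660} - \frac{\sqrt{101}}{8660}$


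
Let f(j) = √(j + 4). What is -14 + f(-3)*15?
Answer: 1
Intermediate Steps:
f(j) = √(4 + j)
-14 + f(-3)*15 = -14 + √(4 - 3)*15 = -14 + √1*15 = -14 + 1*15 = -14 + 15 = 1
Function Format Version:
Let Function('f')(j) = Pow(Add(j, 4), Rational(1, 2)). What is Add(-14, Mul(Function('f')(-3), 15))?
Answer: 1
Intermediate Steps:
Function('f')(j) = Pow(Add(4, j), Rational(1, 2))
Add(-14, Mul(Function('f')(-3), 15)) = Add(-14, Mul(Pow(Add(4, -3), Rational(1, 2)), 15)) = Add(-14, Mul(Pow(1, Rational(1, 2)), 15)) = Add(-14, Mul(1, 15)) = Add(-14, 15) = 1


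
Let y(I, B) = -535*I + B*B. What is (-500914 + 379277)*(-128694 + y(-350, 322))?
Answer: -19734386880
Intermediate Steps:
y(I, B) = B² - 535*I (y(I, B) = -535*I + B² = B² - 535*I)
(-500914 + 379277)*(-128694 + y(-350, 322)) = (-500914 + 379277)*(-128694 + (322² - 535*(-350))) = -121637*(-128694 + (103684 + 187250)) = -121637*(-128694 + 290934) = -121637*162240 = -19734386880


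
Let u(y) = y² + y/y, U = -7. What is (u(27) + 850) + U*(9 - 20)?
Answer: 1657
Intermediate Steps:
u(y) = 1 + y² (u(y) = y² + 1 = 1 + y²)
(u(27) + 850) + U*(9 - 20) = ((1 + 27²) + 850) - 7*(9 - 20) = ((1 + 729) + 850) - 7*(-11) = (730 + 850) + 77 = 1580 + 77 = 1657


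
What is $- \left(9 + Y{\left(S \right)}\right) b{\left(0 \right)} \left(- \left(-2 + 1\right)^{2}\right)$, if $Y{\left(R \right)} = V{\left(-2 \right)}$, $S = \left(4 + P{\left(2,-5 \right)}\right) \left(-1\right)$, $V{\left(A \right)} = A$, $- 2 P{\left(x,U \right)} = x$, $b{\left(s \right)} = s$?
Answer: $0$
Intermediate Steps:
$P{\left(x,U \right)} = - \frac{x}{2}$
$S = -3$ ($S = \left(4 - 1\right) \left(-1\right) = 3 \left(-1\right) = -3$)
$Y{\left(R \right)} = -2$
$- \left(9 + Y{\left(S \right)}\right) b{\left(0 \right)} \left(- \left(-2 + 1\right)^{2}\right) = - \left(9 - 2\right) 0 \left(- \left(-2 + 1\right)^{2}\right) = - 7 \cdot 0 \left(- \left(-1\right)^{2}\right) = \left(-1\right) 0 \left(\left(-1\right) 1\right) = 0 \left(-1\right) = 0$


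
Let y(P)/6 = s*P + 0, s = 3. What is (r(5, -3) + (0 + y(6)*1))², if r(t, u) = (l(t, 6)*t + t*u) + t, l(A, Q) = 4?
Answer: 13924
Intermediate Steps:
y(P) = 18*P (y(P) = 6*(3*P + 0) = 6*(3*P) = 18*P)
r(t, u) = 5*t + t*u (r(t, u) = (4*t + t*u) + t = 5*t + t*u)
(r(5, -3) + (0 + y(6)*1))² = (5*(5 - 3) + (0 + (18*6)*1))² = (5*2 + (0 + 108*1))² = (10 + (0 + 108))² = (10 + 108)² = 118² = 13924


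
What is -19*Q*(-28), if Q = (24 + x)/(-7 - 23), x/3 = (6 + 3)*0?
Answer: -2128/5 ≈ -425.60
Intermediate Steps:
x = 0 (x = 3*((6 + 3)*0) = 3*(9*0) = 3*0 = 0)
Q = -4/5 (Q = (24 + 0)/(-7 - 23) = 24/(-30) = 24*(-1/30) = -4/5 ≈ -0.80000)
-19*Q*(-28) = -19*(-4/5)*(-28) = (76/5)*(-28) = -2128/5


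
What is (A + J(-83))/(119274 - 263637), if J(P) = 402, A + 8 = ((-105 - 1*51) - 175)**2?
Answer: -109955/144363 ≈ -0.76166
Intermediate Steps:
A = 109553 (A = -8 + ((-105 - 1*51) - 175)**2 = -8 + ((-105 - 51) - 175)**2 = -8 + (-156 - 175)**2 = -8 + (-331)**2 = -8 + 109561 = 109553)
(A + J(-83))/(119274 - 263637) = (109553 + 402)/(119274 - 263637) = 109955/(-144363) = 109955*(-1/144363) = -109955/144363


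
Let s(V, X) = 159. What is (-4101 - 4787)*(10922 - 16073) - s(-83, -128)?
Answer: 45781929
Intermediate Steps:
(-4101 - 4787)*(10922 - 16073) - s(-83, -128) = (-4101 - 4787)*(10922 - 16073) - 1*159 = -8888*(-5151) - 159 = 45782088 - 159 = 45781929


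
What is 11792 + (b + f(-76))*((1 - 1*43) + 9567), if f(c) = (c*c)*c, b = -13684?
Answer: -4311574708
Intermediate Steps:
f(c) = c³ (f(c) = c²*c = c³)
11792 + (b + f(-76))*((1 - 1*43) + 9567) = 11792 + (-13684 + (-76)³)*((1 - 1*43) + 9567) = 11792 + (-13684 - 438976)*((1 - 43) + 9567) = 11792 - 452660*(-42 + 9567) = 11792 - 452660*9525 = 11792 - 4311586500 = -4311574708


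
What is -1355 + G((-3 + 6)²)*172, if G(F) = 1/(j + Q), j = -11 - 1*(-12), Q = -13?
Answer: -4108/3 ≈ -1369.3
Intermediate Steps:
j = 1 (j = -11 + 12 = 1)
G(F) = -1/12 (G(F) = 1/(1 - 13) = 1/(-12) = -1/12)
-1355 + G((-3 + 6)²)*172 = -1355 - 1/12*172 = -1355 - 43/3 = -4108/3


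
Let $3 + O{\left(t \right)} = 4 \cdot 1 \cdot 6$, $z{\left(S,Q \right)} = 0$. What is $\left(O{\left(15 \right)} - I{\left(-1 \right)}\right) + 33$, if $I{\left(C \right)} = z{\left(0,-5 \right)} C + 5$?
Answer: $49$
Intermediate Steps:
$O{\left(t \right)} = 21$ ($O{\left(t \right)} = -3 + 4 \cdot 1 \cdot 6 = -3 + 4 \cdot 6 = -3 + 24 = 21$)
$I{\left(C \right)} = 5$ ($I{\left(C \right)} = 0 C + 5 = 0 + 5 = 5$)
$\left(O{\left(15 \right)} - I{\left(-1 \right)}\right) + 33 = \left(21 - 5\right) + 33 = 16 + 33 = 49$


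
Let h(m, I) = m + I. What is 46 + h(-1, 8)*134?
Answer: 984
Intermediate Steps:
h(m, I) = I + m
46 + h(-1, 8)*134 = 46 + (8 - 1)*134 = 46 + 7*134 = 46 + 938 = 984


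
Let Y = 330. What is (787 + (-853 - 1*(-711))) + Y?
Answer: 975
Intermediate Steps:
(787 + (-853 - 1*(-711))) + Y = (787 + (-853 - 1*(-711))) + 330 = (787 + (-853 + 711)) + 330 = (787 - 142) + 330 = 645 + 330 = 975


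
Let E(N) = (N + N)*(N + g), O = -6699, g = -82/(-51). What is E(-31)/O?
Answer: -92938/341649 ≈ -0.27203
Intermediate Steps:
g = 82/51 (g = -82*(-1/51) = 82/51 ≈ 1.6078)
E(N) = 2*N*(82/51 + N) (E(N) = (N + N)*(N + 82/51) = (2*N)*(82/51 + N) = 2*N*(82/51 + N))
E(-31)/O = ((2/51)*(-31)*(82 + 51*(-31)))/(-6699) = ((2/51)*(-31)*(82 - 1581))*(-1/6699) = ((2/51)*(-31)*(-1499))*(-1/6699) = (92938/51)*(-1/6699) = -92938/341649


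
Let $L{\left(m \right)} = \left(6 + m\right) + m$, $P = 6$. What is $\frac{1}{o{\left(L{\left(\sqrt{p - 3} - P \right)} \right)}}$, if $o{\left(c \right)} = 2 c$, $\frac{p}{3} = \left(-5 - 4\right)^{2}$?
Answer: $\frac{1}{308} + \frac{\sqrt{15}}{231} \approx 0.020013$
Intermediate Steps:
$p = 243$ ($p = 3 \left(-5 - 4\right)^{2} = 3 \left(-9\right)^{2} = 3 \cdot 81 = 243$)
$L{\left(m \right)} = 6 + 2 m$
$\frac{1}{o{\left(L{\left(\sqrt{p - 3} - P \right)} \right)}} = \frac{1}{2 \left(6 + 2 \left(\sqrt{243 - 3} - 6\right)\right)} = \frac{1}{2 \left(6 + 2 \left(\sqrt{240} - 6\right)\right)} = \frac{1}{2 \left(6 + 2 \left(4 \sqrt{15} - 6\right)\right)} = \frac{1}{2 \left(6 + 2 \left(-6 + 4 \sqrt{15}\right)\right)} = \frac{1}{2 \left(6 - \left(12 - 8 \sqrt{15}\right)\right)} = \frac{1}{2 \left(-6 + 8 \sqrt{15}\right)} = \frac{1}{-12 + 16 \sqrt{15}}$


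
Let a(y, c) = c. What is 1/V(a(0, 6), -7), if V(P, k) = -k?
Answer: ⅐ ≈ 0.14286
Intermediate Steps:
1/V(a(0, 6), -7) = 1/(-1*(-7)) = 1/7 = ⅐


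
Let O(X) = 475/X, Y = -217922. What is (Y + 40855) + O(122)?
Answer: -21601699/122 ≈ -1.7706e+5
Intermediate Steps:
(Y + 40855) + O(122) = (-217922 + 40855) + 475/122 = -177067 + 475*(1/122) = -177067 + 475/122 = -21601699/122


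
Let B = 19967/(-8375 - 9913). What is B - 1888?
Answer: -34547711/18288 ≈ -1889.1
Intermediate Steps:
B = -19967/18288 (B = 19967/(-18288) = 19967*(-1/18288) = -19967/18288 ≈ -1.0918)
B - 1888 = -19967/18288 - 1888 = -34547711/18288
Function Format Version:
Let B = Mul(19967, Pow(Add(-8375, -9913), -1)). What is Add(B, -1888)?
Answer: Rational(-34547711, 18288) ≈ -1889.1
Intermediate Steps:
B = Rational(-19967, 18288) (B = Mul(19967, Pow(-18288, -1)) = Mul(19967, Rational(-1, 18288)) = Rational(-19967, 18288) ≈ -1.0918)
Add(B, -1888) = Add(Rational(-19967, 18288), -1888) = Rational(-34547711, 18288)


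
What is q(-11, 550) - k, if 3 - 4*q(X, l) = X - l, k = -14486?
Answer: 14627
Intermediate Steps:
q(X, l) = ¾ - X/4 + l/4 (q(X, l) = ¾ - (X - l)/4 = ¾ + (-X/4 + l/4) = ¾ - X/4 + l/4)
q(-11, 550) - k = (¾ - ¼*(-11) + (¼)*550) - 1*(-14486) = (¾ + 11/4 + 275/2) + 14486 = 141 + 14486 = 14627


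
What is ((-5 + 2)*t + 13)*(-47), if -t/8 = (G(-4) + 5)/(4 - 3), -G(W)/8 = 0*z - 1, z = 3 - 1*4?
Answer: -15275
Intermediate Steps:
z = -1 (z = 3 - 4 = -1)
G(W) = 8 (G(W) = -8*(0*(-1) - 1) = -8*(0 - 1) = -8*(-1) = 8)
t = -104 (t = -8*(8 + 5)/(4 - 3) = -104/1 = -104 ≈ -104.00)
((-5 + 2)*t + 13)*(-47) = ((-5 + 2)*(-104) + 13)*(-47) = (-3*(-104) + 13)*(-47) = (312 + 13)*(-47) = 325*(-47) = -15275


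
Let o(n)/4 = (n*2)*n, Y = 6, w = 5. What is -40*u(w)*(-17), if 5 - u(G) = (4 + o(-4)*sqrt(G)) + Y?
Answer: -3400 - 87040*sqrt(5) ≈ -1.9803e+5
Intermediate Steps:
o(n) = 8*n**2 (o(n) = 4*((n*2)*n) = 4*((2*n)*n) = 4*(2*n**2) = 8*n**2)
u(G) = -5 - 128*sqrt(G) (u(G) = 5 - ((4 + (8*(-4)**2)*sqrt(G)) + 6) = 5 - ((4 + (8*16)*sqrt(G)) + 6) = 5 - ((4 + 128*sqrt(G)) + 6) = 5 - (10 + 128*sqrt(G)) = 5 + (-10 - 128*sqrt(G)) = -5 - 128*sqrt(G))
-40*u(w)*(-17) = -40*(-5 - 128*sqrt(5))*(-17) = (200 + 5120*sqrt(5))*(-17) = -3400 - 87040*sqrt(5)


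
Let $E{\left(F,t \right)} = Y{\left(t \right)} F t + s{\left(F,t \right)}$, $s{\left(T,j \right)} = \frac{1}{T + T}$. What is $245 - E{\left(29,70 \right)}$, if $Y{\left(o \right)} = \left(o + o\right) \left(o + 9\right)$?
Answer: $- \frac{1302190191}{58} \approx -2.2452 \cdot 10^{7}$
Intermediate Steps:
$Y{\left(o \right)} = 2 o \left(9 + o\right)$
$s{\left(T,j \right)} = \frac{1}{2 T}$
$E{\left(F,t \right)} = \frac{1}{2 F} + 2 F t^{2} \left(9 + t\right)$ ($E{\left(F,t \right)} = 2 t \left(9 + t\right) F t + \frac{1}{2 F} = 2 F t \left(9 + t\right) t + \frac{1}{2 F} = 2 F t^{2} \left(9 + t\right) + \frac{1}{2 F} = \frac{1}{2 F} + 2 F t^{2} \left(9 + t\right)$)
$245 - E{\left(29,70 \right)} = 245 - \frac{1 + 4 \cdot 29^{2} \cdot 70^{2} \left(9 + 70\right)}{2 \cdot 29} = 245 - \frac{1}{2} \cdot \frac{1}{29} \left(1 + 4 \cdot 841 \cdot 4900 \cdot 79\right) = 245 - \frac{1}{2} \cdot \frac{1}{29} \left(1 + 1302204400\right) = 245 - \frac{1}{2} \cdot \frac{1}{29} \cdot 1302204401 = 245 - \frac{1302204401}{58} = - \frac{1302190191}{58}$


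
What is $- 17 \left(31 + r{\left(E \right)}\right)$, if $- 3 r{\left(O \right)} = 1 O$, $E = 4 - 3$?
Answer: $- \frac{1564}{3} \approx -521.33$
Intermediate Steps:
$E = 1$ ($E = 4 - 3 = 1$)
$r{\left(O \right)} = - \frac{O}{3}$ ($r{\left(O \right)} = - \frac{1 O}{3} = - \frac{O}{3}$)
$- 17 \left(31 + r{\left(E \right)}\right) = - 17 \left(31 - \frac{1}{3}\right) = \left(-17\right) \frac{92}{3} = - \frac{1564}{3}$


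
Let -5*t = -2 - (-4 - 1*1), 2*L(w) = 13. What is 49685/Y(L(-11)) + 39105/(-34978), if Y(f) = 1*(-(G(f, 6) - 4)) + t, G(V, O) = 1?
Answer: 4344470195/209868 ≈ 20701.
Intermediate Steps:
L(w) = 13/2 (L(w) = (½)*13 = 13/2)
t = -⅗ (t = -(-2 - (-4 - 1*1))/5 = -(-2 - (-4 - 1))/5 = -(-2 - 1*(-5))/5 = -(-2 + 5)/5 = -⅕*3 = -⅗ ≈ -0.60000)
Y(f) = 12/5 (Y(f) = 1*(-(1 - 4)) - ⅗ = 1*(-1*(-3)) - ⅗ = 1*3 - ⅗ = 3 - ⅗ = 12/5)
49685/Y(L(-11)) + 39105/(-34978) = 49685/(12/5) + 39105/(-34978) = 49685*(5/12) + 39105*(-1/34978) = 248425/12 - 39105/34978 = 4344470195/209868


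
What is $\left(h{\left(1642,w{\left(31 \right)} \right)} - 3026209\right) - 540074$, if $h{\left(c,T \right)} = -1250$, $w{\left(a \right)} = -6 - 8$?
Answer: $-3567533$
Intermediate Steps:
$w{\left(a \right)} = -14$ ($w{\left(a \right)} = -6 - 8 = -14$)
$\left(h{\left(1642,w{\left(31 \right)} \right)} - 3026209\right) - 540074 = \left(-1250 - 3026209\right) - 540074 = -3027459 - 540074 = -3567533$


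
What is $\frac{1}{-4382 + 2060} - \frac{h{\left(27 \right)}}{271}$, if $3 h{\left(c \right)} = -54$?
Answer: $\frac{41525}{629262} \approx 0.06599$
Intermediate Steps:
$h{\left(c \right)} = -18$ ($h{\left(c \right)} = \frac{1}{3} \left(-54\right) = -18$)
$\frac{1}{-4382 + 2060} - \frac{h{\left(27 \right)}}{271} = \frac{1}{-4382 + 2060} - - \frac{18}{271} = \frac{1}{-2322} - \left(-18\right) \frac{1}{271} = - \frac{1}{2322} - - \frac{18}{271} = - \frac{1}{2322} + \frac{18}{271} = \frac{41525}{629262}$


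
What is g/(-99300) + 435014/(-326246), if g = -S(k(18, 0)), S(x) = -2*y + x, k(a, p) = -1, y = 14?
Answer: -21603175667/16198113900 ≈ -1.3337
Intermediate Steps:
S(x) = -28 + x (S(x) = -2*14 + x = -28 + x)
g = 29 (g = -(-28 - 1) = -1*(-29) = 29)
g/(-99300) + 435014/(-326246) = 29/(-99300) + 435014/(-326246) = 29*(-1/99300) + 435014*(-1/326246) = -29/99300 - 217507/163123 = -21603175667/16198113900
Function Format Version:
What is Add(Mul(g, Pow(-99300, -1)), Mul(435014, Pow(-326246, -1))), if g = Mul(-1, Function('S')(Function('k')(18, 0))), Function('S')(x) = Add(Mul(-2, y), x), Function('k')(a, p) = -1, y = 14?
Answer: Rational(-21603175667, 16198113900) ≈ -1.3337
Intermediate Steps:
Function('S')(x) = Add(-28, x) (Function('S')(x) = Add(Mul(-2, 14), x) = Add(-28, x))
g = 29 (g = Mul(-1, Add(-28, -1)) = Mul(-1, -29) = 29)
Add(Mul(g, Pow(-99300, -1)), Mul(435014, Pow(-326246, -1))) = Add(Mul(29, Pow(-99300, -1)), Mul(435014, Pow(-326246, -1))) = Add(Mul(29, Rational(-1, 99300)), Mul(435014, Rational(-1, 326246))) = Add(Rational(-29, 99300), Rational(-217507, 163123)) = Rational(-21603175667, 16198113900)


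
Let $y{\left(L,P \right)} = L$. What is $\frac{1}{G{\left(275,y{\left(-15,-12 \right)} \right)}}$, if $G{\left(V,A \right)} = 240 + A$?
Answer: $\frac{1}{225} \approx 0.0044444$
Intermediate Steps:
$\frac{1}{G{\left(275,y{\left(-15,-12 \right)} \right)}} = \frac{1}{240 - 15} = \frac{1}{225}$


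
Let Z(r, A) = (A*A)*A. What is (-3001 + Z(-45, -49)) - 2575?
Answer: -123225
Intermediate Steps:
Z(r, A) = A**3 (Z(r, A) = A**2*A = A**3)
(-3001 + Z(-45, -49)) - 2575 = (-3001 + (-49)**3) - 2575 = (-3001 - 117649) - 2575 = -120650 - 2575 = -123225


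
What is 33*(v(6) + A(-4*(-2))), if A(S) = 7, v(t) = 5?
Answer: 396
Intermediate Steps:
33*(v(6) + A(-4*(-2))) = 33*(5 + 7) = 33*12 = 396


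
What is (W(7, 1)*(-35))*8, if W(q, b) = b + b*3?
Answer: -1120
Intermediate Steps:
W(q, b) = 4*b (W(q, b) = b + 3*b = 4*b)
(W(7, 1)*(-35))*8 = ((4*1)*(-35))*8 = (4*(-35))*8 = -140*8 = -1120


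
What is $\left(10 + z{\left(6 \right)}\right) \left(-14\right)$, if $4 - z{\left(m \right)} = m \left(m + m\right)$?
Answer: $812$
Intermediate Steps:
$z{\left(m \right)} = 4 - 2 m^{2}$ ($z{\left(m \right)} = 4 - m \left(m + m\right) = 4 - m 2 m = 4 - 2 m^{2}$)
$\left(10 + z{\left(6 \right)}\right) \left(-14\right) = \left(10 + \left(4 - 2 \cdot 6^{2}\right)\right) \left(-14\right) = \left(10 + \left(4 - 72\right)\right) \left(-14\right) = \left(10 - 68\right) \left(-14\right) = \left(-58\right) \left(-14\right) = 812$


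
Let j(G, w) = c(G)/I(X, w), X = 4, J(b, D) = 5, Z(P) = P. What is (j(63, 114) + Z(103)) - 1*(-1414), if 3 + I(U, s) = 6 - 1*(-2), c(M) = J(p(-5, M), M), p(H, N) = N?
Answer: 1518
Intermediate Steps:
c(M) = 5
I(U, s) = 5 (I(U, s) = -3 + (6 - 1*(-2)) = -3 + (6 + 2) = -3 + 8 = 5)
j(G, w) = 1 (j(G, w) = 5/5 = 5*(⅕) = 1)
(j(63, 114) + Z(103)) - 1*(-1414) = (1 + 103) - 1*(-1414) = 104 + 1414 = 1518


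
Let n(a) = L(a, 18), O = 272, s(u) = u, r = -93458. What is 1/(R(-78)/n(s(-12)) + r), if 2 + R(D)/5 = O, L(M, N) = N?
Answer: -1/93383 ≈ -1.0709e-5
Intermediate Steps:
R(D) = 1350 (R(D) = -10 + 5*272 = -10 + 1360 = 1350)
n(a) = 18
1/(R(-78)/n(s(-12)) + r) = 1/(1350/18 - 93458) = 1/(1350*(1/18) - 93458) = 1/(75 - 93458) = 1/(-93383) = -1/93383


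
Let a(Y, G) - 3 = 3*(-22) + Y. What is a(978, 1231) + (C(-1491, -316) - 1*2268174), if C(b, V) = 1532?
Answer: -2265727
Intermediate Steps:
a(Y, G) = -63 + Y (a(Y, G) = 3 + (3*(-22) + Y) = 3 + (-66 + Y) = -63 + Y)
a(978, 1231) + (C(-1491, -316) - 1*2268174) = (-63 + 978) + (1532 - 1*2268174) = 915 + (1532 - 2268174) = 915 - 2266642 = -2265727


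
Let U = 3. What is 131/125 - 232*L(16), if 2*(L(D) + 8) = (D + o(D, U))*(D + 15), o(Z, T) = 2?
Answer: -7858869/125 ≈ -62871.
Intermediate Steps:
L(D) = -8 + (2 + D)*(15 + D)/2 (L(D) = -8 + ((D + 2)*(D + 15))/2 = -8 + ((2 + D)*(15 + D))/2 = -8 + (2 + D)*(15 + D)/2)
131/125 - 232*L(16) = 131/125 - 232*(7 + (½)*16² + (17/2)*16) = 131*(1/125) - 232*(7 + (½)*256 + 136) = 131/125 - 232*(7 + 128 + 136) = 131/125 - 232*271 = 131/125 - 62872 = -7858869/125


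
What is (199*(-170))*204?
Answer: -6901320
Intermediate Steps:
(199*(-170))*204 = -33830*204 = -6901320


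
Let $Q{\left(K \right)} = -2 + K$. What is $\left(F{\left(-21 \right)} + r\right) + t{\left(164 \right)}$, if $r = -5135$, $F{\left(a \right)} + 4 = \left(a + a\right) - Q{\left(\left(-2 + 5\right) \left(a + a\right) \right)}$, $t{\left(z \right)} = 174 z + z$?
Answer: $23647$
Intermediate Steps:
$t{\left(z \right)} = 175 z$
$F{\left(a \right)} = -2 - 4 a$ ($F{\left(a \right)} = -4 - \left(-2 - 2 a + \left(-2 + 5\right) \left(a + a\right)\right) = -4 - \left(-2 - 2 a + 3 \cdot 2 a\right) = -4 - \left(-2 + 4 a\right) = -2 - 4 a$)
$\left(F{\left(-21 \right)} + r\right) + t{\left(164 \right)} = \left(\left(-2 - -84\right) - 5135\right) + 175 \cdot 164 = \left(\left(-2 + 84\right) - 5135\right) + 28700 = \left(82 - 5135\right) + 28700 = -5053 + 28700 = 23647$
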